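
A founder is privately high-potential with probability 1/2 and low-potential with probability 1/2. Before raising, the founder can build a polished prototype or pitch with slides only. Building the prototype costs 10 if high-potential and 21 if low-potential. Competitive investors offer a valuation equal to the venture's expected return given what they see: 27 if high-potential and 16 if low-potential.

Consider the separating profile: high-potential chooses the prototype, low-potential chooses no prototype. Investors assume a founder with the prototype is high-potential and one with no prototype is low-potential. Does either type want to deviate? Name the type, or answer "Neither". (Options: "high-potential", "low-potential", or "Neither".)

The prototype pays 27; no prototype pays 16.
high-potential: assigned the prototype, nets 27 − 10 = 17; deviating to no prototype nets 16.
low-potential: assigned no prototype, nets 16; deviating to the prototype nets 27 − 21 = 6.
Both types strictly prefer their assigned action; no profitable deviation.

Neither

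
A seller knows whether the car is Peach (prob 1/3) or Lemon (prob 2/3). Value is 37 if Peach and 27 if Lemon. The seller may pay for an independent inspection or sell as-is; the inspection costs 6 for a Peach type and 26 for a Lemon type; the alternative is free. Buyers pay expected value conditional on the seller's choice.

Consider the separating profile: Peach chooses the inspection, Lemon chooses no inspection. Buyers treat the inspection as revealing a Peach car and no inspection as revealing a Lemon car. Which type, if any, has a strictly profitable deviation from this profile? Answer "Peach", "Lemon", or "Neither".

The inspection pays 37; no inspection pays 27.
Peach: assigned the inspection, nets 37 − 6 = 31; deviating to no inspection nets 27.
Lemon: assigned no inspection, nets 27; deviating to the inspection nets 37 − 26 = 11.
Both types strictly prefer their assigned action; no profitable deviation.

Neither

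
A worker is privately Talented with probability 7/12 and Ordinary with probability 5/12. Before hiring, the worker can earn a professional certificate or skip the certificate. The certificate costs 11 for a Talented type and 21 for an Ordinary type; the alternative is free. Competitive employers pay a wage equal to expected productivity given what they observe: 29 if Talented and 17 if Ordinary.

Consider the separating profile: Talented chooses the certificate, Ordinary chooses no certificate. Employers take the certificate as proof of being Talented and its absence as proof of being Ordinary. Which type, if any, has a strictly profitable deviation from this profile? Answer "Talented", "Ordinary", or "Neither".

The certificate pays 29; no certificate pays 17.
Talented: assigned the certificate, nets 29 − 11 = 18; deviating to no certificate nets 17.
Ordinary: assigned no certificate, nets 17; deviating to the certificate nets 29 − 21 = 8.
Both types strictly prefer their assigned action; no profitable deviation.

Neither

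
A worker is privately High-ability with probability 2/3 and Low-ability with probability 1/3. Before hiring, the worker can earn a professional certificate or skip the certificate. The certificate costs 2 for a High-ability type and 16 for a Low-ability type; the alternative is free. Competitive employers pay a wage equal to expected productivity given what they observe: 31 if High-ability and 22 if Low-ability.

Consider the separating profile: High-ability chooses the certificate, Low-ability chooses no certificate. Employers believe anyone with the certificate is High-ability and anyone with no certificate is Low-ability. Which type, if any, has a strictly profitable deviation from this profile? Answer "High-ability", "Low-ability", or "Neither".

Neither

The certificate pays 31; no certificate pays 22.
High-ability: assigned the certificate, nets 31 − 2 = 29; deviating to no certificate nets 22.
Low-ability: assigned no certificate, nets 22; deviating to the certificate nets 31 − 16 = 15.
Both types strictly prefer their assigned action; no profitable deviation.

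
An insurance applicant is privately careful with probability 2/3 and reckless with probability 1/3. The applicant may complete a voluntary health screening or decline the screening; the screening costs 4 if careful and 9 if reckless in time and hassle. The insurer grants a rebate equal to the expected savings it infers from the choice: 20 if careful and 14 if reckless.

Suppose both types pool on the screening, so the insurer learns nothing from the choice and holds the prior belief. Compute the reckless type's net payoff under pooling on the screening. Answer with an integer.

9

Pooled rebate = 2/3·20 + 1/3·14 = 18.
reckless pays cost 9 for the screening, so net payoff = 18 − 9 = 9.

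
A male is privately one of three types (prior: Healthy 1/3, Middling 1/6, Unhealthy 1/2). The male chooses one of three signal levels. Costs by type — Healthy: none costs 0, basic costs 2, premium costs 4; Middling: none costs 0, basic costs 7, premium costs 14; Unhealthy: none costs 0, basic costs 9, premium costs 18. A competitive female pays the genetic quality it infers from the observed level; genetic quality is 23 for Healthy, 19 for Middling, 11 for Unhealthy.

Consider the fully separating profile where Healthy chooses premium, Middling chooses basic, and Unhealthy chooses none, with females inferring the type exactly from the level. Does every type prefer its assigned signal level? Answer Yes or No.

Separating mating payoffs: premium → 23, basic → 19, none → 11.
Healthy (assigned premium): none: 11 − 0 = 11; basic: 19 − 2 = 17; premium: 23 − 4 = 19. Healthy stays.
Middling (assigned basic): none: 11 − 0 = 11; basic: 19 − 7 = 12; premium: 23 − 14 = 9. Middling stays.
Unhealthy (assigned none): none: 11 − 0 = 11; basic: 19 − 9 = 10; premium: 23 − 18 = 5. Unhealthy stays.
Every type prefers its assigned level; separation holds.

Yes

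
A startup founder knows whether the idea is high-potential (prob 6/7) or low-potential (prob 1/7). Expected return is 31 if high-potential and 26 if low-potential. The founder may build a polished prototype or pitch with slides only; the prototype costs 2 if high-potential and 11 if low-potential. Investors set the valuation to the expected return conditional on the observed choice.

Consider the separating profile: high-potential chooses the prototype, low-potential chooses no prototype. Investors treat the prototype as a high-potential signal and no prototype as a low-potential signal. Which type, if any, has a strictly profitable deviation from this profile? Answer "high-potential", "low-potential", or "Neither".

Neither

The prototype pays 31; no prototype pays 26.
high-potential: assigned the prototype, nets 31 − 2 = 29; deviating to no prototype nets 26.
low-potential: assigned no prototype, nets 26; deviating to the prototype nets 31 − 11 = 20.
Both types strictly prefer their assigned action; no profitable deviation.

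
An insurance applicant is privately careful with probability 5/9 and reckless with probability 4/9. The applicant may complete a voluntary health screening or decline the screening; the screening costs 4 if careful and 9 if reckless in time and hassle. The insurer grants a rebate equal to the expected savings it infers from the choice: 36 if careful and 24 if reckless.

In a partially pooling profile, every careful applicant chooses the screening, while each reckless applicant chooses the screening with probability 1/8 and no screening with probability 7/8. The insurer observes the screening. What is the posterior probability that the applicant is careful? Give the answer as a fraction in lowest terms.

10/11

P(the screening) = (5/9)·1 + (4/9)·(1/8) = 11/18.
By Bayes' rule, P(careful | the screening) = (5/9) / (11/18) = 10/11.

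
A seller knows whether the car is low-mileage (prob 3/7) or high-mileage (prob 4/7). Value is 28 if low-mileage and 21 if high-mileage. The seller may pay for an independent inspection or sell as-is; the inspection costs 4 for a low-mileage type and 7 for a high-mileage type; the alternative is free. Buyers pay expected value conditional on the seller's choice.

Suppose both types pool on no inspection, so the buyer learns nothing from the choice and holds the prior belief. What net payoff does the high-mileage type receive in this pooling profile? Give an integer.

24

Pooled price = 3/7·28 + 4/7·21 = 24.
high-mileage pays no cost for no inspection, so net payoff = 24.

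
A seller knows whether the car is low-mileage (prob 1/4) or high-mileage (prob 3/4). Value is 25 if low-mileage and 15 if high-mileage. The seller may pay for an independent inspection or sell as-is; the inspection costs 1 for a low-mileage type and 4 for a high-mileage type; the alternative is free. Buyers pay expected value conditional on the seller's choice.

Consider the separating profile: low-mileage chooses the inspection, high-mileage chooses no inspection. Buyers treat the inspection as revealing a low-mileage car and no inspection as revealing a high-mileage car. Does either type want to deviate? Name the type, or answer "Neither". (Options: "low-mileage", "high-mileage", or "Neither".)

high-mileage

The inspection pays 25; no inspection pays 15.
low-mileage: assigned the inspection, nets 25 − 1 = 24; deviating to no inspection nets 15.
high-mileage: assigned no inspection, nets 15; deviating to the inspection nets 25 − 4 = 21.
The high-mileage type gains 6 by deviating.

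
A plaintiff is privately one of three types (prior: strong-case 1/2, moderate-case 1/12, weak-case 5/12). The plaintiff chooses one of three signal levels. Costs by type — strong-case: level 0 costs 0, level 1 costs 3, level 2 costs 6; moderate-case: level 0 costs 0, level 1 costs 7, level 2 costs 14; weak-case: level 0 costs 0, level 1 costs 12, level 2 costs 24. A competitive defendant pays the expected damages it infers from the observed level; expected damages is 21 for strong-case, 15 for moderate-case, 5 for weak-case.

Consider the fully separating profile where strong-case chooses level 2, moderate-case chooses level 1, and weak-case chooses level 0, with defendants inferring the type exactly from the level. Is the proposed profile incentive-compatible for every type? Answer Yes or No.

Separating settlements: level 2 → 21, level 1 → 15, level 0 → 5.
strong-case (assigned level 2): level 0: 5 − 0 = 5; level 1: 15 − 3 = 12; level 2: 21 − 6 = 15. strong-case stays.
moderate-case (assigned level 1): level 0: 5 − 0 = 5; level 1: 15 − 7 = 8; level 2: 21 − 14 = 7. moderate-case stays.
weak-case (assigned level 0): level 0: 5 − 0 = 5; level 1: 15 − 12 = 3; level 2: 21 − 24 = -3. weak-case stays.
Every type prefers its assigned level; separation holds.

Yes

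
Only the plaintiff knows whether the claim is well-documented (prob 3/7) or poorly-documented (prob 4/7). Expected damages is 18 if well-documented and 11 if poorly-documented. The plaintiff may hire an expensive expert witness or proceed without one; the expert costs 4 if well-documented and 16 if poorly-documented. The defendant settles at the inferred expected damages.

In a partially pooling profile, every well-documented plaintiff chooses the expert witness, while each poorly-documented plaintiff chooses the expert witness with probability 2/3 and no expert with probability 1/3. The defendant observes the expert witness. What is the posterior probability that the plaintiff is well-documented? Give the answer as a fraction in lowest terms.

9/17

P(the expert witness) = (3/7)·1 + (4/7)·(2/3) = 17/21.
By Bayes' rule, P(well-documented | the expert witness) = (3/7) / (17/21) = 9/17.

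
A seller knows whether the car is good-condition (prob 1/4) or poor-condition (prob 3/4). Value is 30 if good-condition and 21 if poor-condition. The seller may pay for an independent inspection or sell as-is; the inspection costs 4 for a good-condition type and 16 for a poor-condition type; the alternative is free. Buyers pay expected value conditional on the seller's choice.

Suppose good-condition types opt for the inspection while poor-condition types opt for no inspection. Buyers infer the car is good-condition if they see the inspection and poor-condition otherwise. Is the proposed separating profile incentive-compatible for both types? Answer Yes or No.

Yes

Under these beliefs, the inspection earns price 30 and no inspection earns price 21.
good-condition: the inspection nets 30 − 4 = 26; no inspection nets 21. good-condition prefers the inspection.
poor-condition: the inspection nets 30 − 16 = 14; no inspection nets 21. poor-condition prefers no inspection.
Neither type deviates, so the separating profile is an equilibrium.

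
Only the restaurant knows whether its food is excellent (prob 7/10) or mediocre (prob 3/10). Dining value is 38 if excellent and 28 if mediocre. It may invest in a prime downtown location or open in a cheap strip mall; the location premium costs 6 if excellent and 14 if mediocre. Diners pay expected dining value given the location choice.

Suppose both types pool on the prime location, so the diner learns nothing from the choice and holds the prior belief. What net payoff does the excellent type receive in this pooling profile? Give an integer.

29

Pooled price premium = 7/10·38 + 3/10·28 = 35.
excellent pays cost 6 for the prime location, so net payoff = 35 − 6 = 29.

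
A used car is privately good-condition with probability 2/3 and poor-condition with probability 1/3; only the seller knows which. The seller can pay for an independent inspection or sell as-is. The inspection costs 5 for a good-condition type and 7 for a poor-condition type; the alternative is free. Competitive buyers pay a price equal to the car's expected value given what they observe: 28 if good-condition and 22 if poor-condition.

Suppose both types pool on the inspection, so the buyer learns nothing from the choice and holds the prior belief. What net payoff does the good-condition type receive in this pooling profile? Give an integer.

21

Pooled price = 2/3·28 + 1/3·22 = 26.
good-condition pays cost 5 for the inspection, so net payoff = 26 − 5 = 21.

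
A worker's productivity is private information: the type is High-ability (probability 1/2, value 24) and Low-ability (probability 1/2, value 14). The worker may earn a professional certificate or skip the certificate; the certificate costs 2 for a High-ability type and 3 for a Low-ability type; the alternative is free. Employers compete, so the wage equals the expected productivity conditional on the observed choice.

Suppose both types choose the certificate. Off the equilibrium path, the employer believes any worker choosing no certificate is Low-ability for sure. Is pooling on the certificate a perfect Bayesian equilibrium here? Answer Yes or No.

Yes

On path, the employer holds the prior and pays 1/2·24 + 1/2·14 = 19. Off path (no certificate), believing Low-ability, it pays 14.
High-ability: the certificate nets 19 − 2 = 17; no certificate nets 14. High-ability stays.
Low-ability: the certificate nets 19 − 3 = 16; no certificate nets 14. Low-ability stays.
No type deviates, so pooling is sustained.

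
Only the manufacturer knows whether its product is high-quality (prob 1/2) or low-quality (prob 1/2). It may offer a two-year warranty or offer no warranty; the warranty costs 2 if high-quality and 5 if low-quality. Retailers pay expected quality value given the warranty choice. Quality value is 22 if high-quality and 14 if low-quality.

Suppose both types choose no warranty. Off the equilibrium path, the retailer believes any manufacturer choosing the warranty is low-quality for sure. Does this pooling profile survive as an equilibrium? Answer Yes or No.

On path, the retailer holds the prior and pays 1/2·22 + 1/2·14 = 18. Off path (the warranty), believing low-quality, it pays 14.
high-quality: no warranty nets 18; the warranty nets 14 − 2 = 12. high-quality stays.
low-quality: no warranty nets 18; the warranty nets 14 − 5 = 9. low-quality stays.
No type deviates, so pooling is sustained.

Yes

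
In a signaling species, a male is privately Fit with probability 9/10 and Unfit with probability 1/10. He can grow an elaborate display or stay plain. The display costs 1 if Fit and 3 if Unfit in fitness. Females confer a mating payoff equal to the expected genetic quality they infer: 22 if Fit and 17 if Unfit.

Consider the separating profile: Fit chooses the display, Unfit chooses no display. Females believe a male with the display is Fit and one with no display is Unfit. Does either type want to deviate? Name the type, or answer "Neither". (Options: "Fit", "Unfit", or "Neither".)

Unfit

The display pays 22; no display pays 17.
Fit: assigned the display, nets 22 − 1 = 21; deviating to no display nets 17.
Unfit: assigned no display, nets 17; deviating to the display nets 22 − 3 = 19.
The Unfit type gains 2 by deviating.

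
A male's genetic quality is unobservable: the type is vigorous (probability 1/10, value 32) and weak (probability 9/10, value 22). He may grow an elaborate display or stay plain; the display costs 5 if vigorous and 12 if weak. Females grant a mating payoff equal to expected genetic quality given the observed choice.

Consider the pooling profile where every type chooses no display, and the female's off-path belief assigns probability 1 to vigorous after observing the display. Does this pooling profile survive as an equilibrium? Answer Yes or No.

No

On path, the female holds the prior and pays 1/10·32 + 9/10·22 = 23. Off path (the display), believing vigorous, it pays 32.
vigorous: no display nets 23; the display nets 32 − 5 = 27. vigorous would deviate.
weak: no display nets 23; the display nets 32 − 12 = 20. weak stays.
A type deviates, so pooling fails.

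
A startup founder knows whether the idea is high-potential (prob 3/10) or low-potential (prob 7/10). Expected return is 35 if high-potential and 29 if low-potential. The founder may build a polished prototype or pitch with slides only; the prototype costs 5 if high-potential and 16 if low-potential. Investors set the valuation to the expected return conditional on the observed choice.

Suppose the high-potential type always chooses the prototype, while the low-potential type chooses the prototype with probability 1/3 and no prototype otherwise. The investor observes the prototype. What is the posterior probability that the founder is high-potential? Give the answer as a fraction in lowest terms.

P(the prototype) = (3/10)·1 + (7/10)·(1/3) = 8/15.
By Bayes' rule, P(high-potential | the prototype) = (3/10) / (8/15) = 9/16.

9/16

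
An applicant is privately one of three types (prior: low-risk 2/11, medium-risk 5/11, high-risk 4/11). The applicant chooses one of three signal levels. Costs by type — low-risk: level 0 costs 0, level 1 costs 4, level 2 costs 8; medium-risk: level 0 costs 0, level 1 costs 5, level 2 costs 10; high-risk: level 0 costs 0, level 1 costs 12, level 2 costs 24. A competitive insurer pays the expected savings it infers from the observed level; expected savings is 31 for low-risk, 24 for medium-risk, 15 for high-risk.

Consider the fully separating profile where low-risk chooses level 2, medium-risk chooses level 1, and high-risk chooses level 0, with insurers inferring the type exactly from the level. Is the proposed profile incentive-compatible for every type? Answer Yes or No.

No

Separating rebates: level 2 → 31, level 1 → 24, level 0 → 15.
low-risk (assigned level 2): level 0: 15 − 0 = 15; level 1: 24 − 4 = 20; level 2: 31 − 8 = 23. low-risk stays.
medium-risk (assigned level 1): level 0: 15 − 0 = 15; level 1: 24 − 5 = 19; level 2: 31 − 10 = 21. medium-risk prefers level 2.
high-risk (assigned level 0): level 0: 15 − 0 = 15; level 1: 24 − 12 = 12; level 2: 31 − 24 = 7. high-risk stays.
At least one type deviates; the separating profile fails.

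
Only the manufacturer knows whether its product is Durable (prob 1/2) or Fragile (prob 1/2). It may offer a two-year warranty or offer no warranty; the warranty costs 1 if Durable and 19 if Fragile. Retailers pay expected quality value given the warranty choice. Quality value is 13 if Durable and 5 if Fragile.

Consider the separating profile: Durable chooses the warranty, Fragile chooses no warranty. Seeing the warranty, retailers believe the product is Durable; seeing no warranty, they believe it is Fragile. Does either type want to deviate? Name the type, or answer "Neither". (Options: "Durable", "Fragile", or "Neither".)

The warranty pays 13; no warranty pays 5.
Durable: assigned the warranty, nets 13 − 1 = 12; deviating to no warranty nets 5.
Fragile: assigned no warranty, nets 5; deviating to the warranty nets 13 − 19 = -6.
Both types strictly prefer their assigned action; no profitable deviation.

Neither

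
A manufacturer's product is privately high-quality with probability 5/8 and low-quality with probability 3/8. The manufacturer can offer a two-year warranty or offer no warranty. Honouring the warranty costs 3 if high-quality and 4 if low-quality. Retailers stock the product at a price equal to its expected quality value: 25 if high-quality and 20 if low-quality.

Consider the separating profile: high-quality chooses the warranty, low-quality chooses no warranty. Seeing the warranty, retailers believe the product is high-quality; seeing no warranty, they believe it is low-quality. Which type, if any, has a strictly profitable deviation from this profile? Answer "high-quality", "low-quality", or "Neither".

The warranty pays 25; no warranty pays 20.
high-quality: assigned the warranty, nets 25 − 3 = 22; deviating to no warranty nets 20.
low-quality: assigned no warranty, nets 20; deviating to the warranty nets 25 − 4 = 21.
The low-quality type gains 1 by deviating.

low-quality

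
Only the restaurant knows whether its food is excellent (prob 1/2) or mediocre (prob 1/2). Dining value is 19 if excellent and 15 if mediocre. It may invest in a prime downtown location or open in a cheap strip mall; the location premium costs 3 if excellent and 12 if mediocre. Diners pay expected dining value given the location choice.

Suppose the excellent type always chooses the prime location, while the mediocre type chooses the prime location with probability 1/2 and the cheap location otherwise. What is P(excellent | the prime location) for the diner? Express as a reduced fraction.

2/3

P(the prime location) = (1/2)·1 + (1/2)·(1/2) = 3/4.
By Bayes' rule, P(excellent | the prime location) = (1/2) / (3/4) = 2/3.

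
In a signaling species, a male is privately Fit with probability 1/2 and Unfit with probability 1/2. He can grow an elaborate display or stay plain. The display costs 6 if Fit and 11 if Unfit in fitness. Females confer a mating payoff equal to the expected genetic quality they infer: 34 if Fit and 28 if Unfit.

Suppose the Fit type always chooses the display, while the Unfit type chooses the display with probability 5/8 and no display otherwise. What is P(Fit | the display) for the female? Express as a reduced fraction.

8/13

P(the display) = (1/2)·1 + (1/2)·(5/8) = 13/16.
By Bayes' rule, P(Fit | the display) = (1/2) / (13/16) = 8/13.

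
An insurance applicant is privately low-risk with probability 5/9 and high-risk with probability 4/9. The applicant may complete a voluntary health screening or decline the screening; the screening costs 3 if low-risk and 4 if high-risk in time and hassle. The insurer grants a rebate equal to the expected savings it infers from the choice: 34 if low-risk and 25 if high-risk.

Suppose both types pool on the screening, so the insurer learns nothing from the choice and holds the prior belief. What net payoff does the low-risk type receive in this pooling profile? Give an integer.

Pooled rebate = 5/9·34 + 4/9·25 = 30.
low-risk pays cost 3 for the screening, so net payoff = 30 − 3 = 27.

27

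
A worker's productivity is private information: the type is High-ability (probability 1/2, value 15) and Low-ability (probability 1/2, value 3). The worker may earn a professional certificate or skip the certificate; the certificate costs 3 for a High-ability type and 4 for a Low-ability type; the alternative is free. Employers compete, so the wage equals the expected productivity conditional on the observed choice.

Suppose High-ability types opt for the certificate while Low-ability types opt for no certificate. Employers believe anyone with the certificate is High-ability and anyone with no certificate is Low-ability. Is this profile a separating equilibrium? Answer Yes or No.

No

Under these beliefs, the certificate earns wage 15 and no certificate earns wage 3.
High-ability: the certificate nets 15 − 3 = 12; no certificate nets 3. High-ability prefers the certificate.
Low-ability: the certificate nets 15 − 4 = 11; no certificate nets 3. Low-ability would deviate to the certificate.
Low-ability has a profitable deviation, so the profile is not an equilibrium.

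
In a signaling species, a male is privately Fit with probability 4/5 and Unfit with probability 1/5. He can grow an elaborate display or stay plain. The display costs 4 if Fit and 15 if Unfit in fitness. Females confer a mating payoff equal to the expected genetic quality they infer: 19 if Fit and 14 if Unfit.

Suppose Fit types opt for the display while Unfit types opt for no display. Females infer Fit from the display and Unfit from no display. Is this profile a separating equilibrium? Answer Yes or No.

Yes

Under these beliefs, the display earns mating payoff 19 and no display earns mating payoff 14.
Fit: the display nets 19 − 4 = 15; no display nets 14. Fit prefers the display.
Unfit: the display nets 19 − 15 = 4; no display nets 14. Unfit prefers no display.
Neither type deviates, so the separating profile is an equilibrium.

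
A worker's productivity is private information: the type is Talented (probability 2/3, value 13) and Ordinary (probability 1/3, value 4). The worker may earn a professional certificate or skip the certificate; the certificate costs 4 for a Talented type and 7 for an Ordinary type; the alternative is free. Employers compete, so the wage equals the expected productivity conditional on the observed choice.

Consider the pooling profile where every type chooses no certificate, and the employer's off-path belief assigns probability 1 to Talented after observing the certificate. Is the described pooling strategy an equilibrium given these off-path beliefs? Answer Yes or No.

Yes

On path, the employer holds the prior and pays 2/3·13 + 1/3·4 = 10. Off path (the certificate), believing Talented, it pays 13.
Talented: no certificate nets 10; the certificate nets 13 − 4 = 9. Talented stays.
Ordinary: no certificate nets 10; the certificate nets 13 − 7 = 6. Ordinary stays.
No type deviates, so pooling is sustained.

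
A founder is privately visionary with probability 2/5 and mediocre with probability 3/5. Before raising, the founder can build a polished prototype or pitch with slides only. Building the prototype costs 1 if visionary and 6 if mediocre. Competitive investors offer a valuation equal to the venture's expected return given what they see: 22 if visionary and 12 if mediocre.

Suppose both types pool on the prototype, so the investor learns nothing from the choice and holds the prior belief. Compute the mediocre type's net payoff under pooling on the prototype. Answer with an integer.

Pooled valuation = 2/5·22 + 3/5·12 = 16.
mediocre pays cost 6 for the prototype, so net payoff = 16 − 6 = 10.

10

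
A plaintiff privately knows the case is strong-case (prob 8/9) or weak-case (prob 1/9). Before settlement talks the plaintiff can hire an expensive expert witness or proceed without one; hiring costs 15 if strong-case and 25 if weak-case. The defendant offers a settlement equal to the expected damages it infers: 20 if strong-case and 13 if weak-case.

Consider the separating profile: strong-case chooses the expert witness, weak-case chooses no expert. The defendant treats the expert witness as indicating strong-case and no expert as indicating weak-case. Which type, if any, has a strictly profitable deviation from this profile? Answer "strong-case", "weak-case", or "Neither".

The expert witness pays 20; no expert pays 13.
strong-case: assigned the expert witness, nets 20 − 15 = 5; deviating to no expert nets 13.
weak-case: assigned no expert, nets 13; deviating to the expert witness nets 20 − 25 = -5.
The strong-case type gains 8 by deviating.

strong-case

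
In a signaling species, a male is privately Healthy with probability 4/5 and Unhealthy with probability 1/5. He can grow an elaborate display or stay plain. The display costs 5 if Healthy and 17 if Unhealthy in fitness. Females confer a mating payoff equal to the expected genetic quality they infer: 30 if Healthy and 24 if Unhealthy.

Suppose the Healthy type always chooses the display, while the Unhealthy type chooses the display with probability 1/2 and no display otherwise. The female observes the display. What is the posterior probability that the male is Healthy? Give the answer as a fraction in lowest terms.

8/9

P(the display) = (4/5)·1 + (1/5)·(1/2) = 9/10.
By Bayes' rule, P(Healthy | the display) = (4/5) / (9/10) = 8/9.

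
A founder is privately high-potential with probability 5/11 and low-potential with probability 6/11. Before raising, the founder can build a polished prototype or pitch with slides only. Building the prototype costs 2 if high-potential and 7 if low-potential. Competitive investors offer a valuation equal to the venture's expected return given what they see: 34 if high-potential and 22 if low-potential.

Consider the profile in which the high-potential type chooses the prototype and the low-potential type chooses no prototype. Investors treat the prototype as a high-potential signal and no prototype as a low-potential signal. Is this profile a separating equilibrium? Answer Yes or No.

Under these beliefs, the prototype earns valuation 34 and no prototype earns valuation 22.
high-potential: the prototype nets 34 − 2 = 32; no prototype nets 22. high-potential prefers the prototype.
low-potential: the prototype nets 34 − 7 = 27; no prototype nets 22. low-potential would deviate to the prototype.
low-potential has a profitable deviation, so the profile is not an equilibrium.

No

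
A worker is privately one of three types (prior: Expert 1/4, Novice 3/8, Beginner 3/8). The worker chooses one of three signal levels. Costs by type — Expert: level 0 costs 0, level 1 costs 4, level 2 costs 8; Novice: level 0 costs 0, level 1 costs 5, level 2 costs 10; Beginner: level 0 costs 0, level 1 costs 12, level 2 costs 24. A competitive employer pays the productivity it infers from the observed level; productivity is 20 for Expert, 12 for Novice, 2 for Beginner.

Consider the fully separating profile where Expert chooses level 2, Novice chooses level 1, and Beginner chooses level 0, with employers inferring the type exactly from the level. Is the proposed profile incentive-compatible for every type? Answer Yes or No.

Separating wages: level 2 → 20, level 1 → 12, level 0 → 2.
Expert (assigned level 2): level 0: 2 − 0 = 2; level 1: 12 − 4 = 8; level 2: 20 − 8 = 12. Expert stays.
Novice (assigned level 1): level 0: 2 − 0 = 2; level 1: 12 − 5 = 7; level 2: 20 − 10 = 10. Novice prefers level 2.
Beginner (assigned level 0): level 0: 2 − 0 = 2; level 1: 12 − 12 = 0; level 2: 20 − 24 = -4. Beginner stays.
At least one type deviates; the separating profile fails.

No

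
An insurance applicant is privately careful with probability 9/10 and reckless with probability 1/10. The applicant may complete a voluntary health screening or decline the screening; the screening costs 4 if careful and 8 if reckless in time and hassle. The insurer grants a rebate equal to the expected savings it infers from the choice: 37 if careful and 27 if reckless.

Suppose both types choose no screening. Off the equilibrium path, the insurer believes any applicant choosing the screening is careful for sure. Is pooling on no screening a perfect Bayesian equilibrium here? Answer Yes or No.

Yes

On path, the insurer holds the prior and pays 9/10·37 + 1/10·27 = 36. Off path (the screening), believing careful, it pays 37.
careful: no screening nets 36; the screening nets 37 − 4 = 33. careful stays.
reckless: no screening nets 36; the screening nets 37 − 8 = 29. reckless stays.
No type deviates, so pooling is sustained.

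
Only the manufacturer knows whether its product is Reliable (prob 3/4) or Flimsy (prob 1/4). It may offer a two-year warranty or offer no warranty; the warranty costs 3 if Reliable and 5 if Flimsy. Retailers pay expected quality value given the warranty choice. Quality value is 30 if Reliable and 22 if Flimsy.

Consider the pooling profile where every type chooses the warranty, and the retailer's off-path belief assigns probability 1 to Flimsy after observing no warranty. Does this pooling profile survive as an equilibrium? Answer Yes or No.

On path, the retailer holds the prior and pays 3/4·30 + 1/4·22 = 28. Off path (no warranty), believing Flimsy, it pays 22.
Reliable: the warranty nets 28 − 3 = 25; no warranty nets 22. Reliable stays.
Flimsy: the warranty nets 28 − 5 = 23; no warranty nets 22. Flimsy stays.
No type deviates, so pooling is sustained.

Yes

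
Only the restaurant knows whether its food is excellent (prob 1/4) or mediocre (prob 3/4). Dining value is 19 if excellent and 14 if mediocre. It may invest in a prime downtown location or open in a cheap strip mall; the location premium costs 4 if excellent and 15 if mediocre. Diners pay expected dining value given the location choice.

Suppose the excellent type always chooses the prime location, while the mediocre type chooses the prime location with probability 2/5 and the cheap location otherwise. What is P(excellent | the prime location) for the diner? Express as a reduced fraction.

5/11

P(the prime location) = (1/4)·1 + (3/4)·(2/5) = 11/20.
By Bayes' rule, P(excellent | the prime location) = (1/4) / (11/20) = 5/11.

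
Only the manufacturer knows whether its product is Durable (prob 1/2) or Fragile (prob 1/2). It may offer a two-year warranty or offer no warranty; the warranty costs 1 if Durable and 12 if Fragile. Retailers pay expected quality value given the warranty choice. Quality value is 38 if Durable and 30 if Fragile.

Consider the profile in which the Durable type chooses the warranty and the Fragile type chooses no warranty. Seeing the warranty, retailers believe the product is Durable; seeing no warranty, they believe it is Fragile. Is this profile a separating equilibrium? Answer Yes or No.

Yes

Under these beliefs, the warranty earns price 38 and no warranty earns price 30.
Durable: the warranty nets 38 − 1 = 37; no warranty nets 30. Durable prefers the warranty.
Fragile: the warranty nets 38 − 12 = 26; no warranty nets 30. Fragile prefers no warranty.
Neither type deviates, so the separating profile is an equilibrium.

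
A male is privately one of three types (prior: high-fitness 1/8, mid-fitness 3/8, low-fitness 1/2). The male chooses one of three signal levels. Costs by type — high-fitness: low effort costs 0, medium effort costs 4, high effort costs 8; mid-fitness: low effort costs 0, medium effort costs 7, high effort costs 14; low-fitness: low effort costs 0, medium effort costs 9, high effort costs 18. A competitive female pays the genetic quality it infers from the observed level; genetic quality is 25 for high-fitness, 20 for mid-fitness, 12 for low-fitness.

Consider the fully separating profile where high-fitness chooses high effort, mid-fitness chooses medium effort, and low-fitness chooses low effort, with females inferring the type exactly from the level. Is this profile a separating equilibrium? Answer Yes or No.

Yes

Separating mating payoffs: high effort → 25, medium effort → 20, low effort → 12.
high-fitness (assigned high effort): low effort: 12 − 0 = 12; medium effort: 20 − 4 = 16; high effort: 25 − 8 = 17. high-fitness stays.
mid-fitness (assigned medium effort): low effort: 12 − 0 = 12; medium effort: 20 − 7 = 13; high effort: 25 − 14 = 11. mid-fitness stays.
low-fitness (assigned low effort): low effort: 12 − 0 = 12; medium effort: 20 − 9 = 11; high effort: 25 − 18 = 7. low-fitness stays.
Every type prefers its assigned level; separation holds.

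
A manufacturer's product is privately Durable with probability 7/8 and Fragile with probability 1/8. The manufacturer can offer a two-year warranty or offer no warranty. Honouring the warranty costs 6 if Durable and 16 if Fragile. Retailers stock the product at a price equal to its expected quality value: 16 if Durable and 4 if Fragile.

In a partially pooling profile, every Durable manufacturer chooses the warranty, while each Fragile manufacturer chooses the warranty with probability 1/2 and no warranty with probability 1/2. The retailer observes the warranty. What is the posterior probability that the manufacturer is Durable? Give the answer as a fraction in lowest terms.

14/15

P(the warranty) = (7/8)·1 + (1/8)·(1/2) = 15/16.
By Bayes' rule, P(Durable | the warranty) = (7/8) / (15/16) = 14/15.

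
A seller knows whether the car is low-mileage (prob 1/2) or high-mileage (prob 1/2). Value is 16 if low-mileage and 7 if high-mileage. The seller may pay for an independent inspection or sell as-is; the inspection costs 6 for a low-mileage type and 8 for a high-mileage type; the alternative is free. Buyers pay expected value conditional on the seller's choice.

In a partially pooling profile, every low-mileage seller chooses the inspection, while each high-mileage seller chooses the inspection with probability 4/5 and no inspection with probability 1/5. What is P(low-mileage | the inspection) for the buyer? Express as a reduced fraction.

5/9

P(the inspection) = (1/2)·1 + (1/2)·(4/5) = 9/10.
By Bayes' rule, P(low-mileage | the inspection) = (1/2) / (9/10) = 5/9.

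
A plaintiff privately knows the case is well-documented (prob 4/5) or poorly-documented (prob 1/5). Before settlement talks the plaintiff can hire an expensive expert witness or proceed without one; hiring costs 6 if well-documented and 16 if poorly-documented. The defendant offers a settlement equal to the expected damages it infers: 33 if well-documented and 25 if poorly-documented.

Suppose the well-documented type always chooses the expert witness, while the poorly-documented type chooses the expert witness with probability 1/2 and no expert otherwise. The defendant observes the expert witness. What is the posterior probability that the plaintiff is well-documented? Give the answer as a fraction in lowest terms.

8/9

P(the expert witness) = (4/5)·1 + (1/5)·(1/2) = 9/10.
By Bayes' rule, P(well-documented | the expert witness) = (4/5) / (9/10) = 8/9.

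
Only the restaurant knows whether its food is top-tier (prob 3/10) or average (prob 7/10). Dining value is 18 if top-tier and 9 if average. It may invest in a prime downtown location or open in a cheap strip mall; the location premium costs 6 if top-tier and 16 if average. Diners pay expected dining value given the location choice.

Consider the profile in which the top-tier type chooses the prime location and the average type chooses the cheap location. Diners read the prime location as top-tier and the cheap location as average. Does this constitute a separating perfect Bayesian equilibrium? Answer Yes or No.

Yes

Under these beliefs, the prime location earns price premium 18 and the cheap location earns price premium 9.
top-tier: the prime location nets 18 − 6 = 12; the cheap location nets 9. top-tier prefers the prime location.
average: the prime location nets 18 − 16 = 2; the cheap location nets 9. average prefers the cheap location.
Neither type deviates, so the separating profile is an equilibrium.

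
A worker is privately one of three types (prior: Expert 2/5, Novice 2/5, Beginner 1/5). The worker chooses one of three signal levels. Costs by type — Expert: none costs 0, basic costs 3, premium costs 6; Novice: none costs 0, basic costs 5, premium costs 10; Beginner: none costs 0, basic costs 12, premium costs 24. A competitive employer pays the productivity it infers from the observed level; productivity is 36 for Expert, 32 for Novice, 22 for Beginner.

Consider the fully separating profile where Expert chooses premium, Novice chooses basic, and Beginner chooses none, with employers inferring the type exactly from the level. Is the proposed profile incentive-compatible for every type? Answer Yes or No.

Yes

Separating wages: premium → 36, basic → 32, none → 22.
Expert (assigned premium): none: 22 − 0 = 22; basic: 32 − 3 = 29; premium: 36 − 6 = 30. Expert stays.
Novice (assigned basic): none: 22 − 0 = 22; basic: 32 − 5 = 27; premium: 36 − 10 = 26. Novice stays.
Beginner (assigned none): none: 22 − 0 = 22; basic: 32 − 12 = 20; premium: 36 − 24 = 12. Beginner stays.
Every type prefers its assigned level; separation holds.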